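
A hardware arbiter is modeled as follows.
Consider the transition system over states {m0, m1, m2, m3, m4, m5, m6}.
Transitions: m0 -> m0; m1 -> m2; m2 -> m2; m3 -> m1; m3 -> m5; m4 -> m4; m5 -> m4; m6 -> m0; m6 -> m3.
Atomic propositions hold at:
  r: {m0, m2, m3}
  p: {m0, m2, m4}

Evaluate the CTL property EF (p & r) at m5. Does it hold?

No

Sat(p & r) = {m0, m2}
EF (p & r): least fixpoint, start Z0 = {m0, m2}, add states with some successor in Z. Z1 = {m0, m1, m2, m6}; Z2 = {m0, m1, m2, m3, m6}; fixed.
Sat(EF (p & r)) = {m0, m1, m2, m3, m6}
m5 ∉ Sat(EF (p & r)) = {m0, m1, m2, m3, m6}, so the formula does not hold at m5.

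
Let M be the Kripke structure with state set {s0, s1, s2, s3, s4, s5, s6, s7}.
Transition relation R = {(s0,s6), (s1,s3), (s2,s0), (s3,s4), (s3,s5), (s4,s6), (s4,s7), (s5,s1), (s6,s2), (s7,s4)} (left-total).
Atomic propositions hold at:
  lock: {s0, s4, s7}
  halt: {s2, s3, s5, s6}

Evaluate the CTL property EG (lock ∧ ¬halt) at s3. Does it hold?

No

Sat(¬halt) = {s0, s1, s4, s7}
Sat(lock ∧ ¬halt) = {s0, s4, s7}
EG (lock ∧ ¬halt): greatest fixpoint, start Z0 = {s0, s4, s7}, keep only states in Sat with some successor in Z. Z1 = {s4, s7}; fixed.
Sat(EG (lock ∧ ¬halt)) = {s4, s7}
s3 ∉ Sat(EG (lock ∧ ¬halt)) = {s4, s7}, so the formula does not hold at s3.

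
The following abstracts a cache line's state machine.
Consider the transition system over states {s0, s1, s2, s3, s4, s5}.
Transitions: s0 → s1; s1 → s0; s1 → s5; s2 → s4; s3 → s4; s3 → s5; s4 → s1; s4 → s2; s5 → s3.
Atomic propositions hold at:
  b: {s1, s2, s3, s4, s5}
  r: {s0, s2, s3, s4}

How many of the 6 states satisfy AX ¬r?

1

Sat(¬r) = {s1, s5}
Sat(AX ¬r) = {s : every successor in {s1, s5}} = {s0}
|Sat(AX ¬r)| = |{s0}| = 1.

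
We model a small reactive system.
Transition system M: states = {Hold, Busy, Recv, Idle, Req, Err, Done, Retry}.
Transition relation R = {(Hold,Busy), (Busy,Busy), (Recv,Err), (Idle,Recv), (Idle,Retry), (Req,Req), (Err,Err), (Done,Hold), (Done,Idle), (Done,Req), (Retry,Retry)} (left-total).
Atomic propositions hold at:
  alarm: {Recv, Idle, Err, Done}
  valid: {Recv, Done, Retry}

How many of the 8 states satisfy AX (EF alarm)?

EF alarm: least fixpoint, start Z0 = {Recv, Idle, Err, Done}, add states with some successor in Z. Already a fixed point.
Sat(EF alarm) = {Recv, Idle, Err, Done}
Sat(AX (EF alarm)) = {s : every successor in {Recv, Idle, Err, Done}} = {Recv, Err}
|Sat(AX (EF alarm))| = |{Recv, Err}| = 2.

2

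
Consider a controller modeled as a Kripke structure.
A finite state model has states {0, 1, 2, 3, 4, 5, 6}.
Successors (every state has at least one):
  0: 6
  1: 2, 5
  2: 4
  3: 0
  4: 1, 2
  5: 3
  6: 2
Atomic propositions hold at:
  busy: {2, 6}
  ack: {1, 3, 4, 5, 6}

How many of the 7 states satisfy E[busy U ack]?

E[busy U ack]: least fixpoint, start Z0 = Sat(ack) = {1, 3, 4, 5, 6}, add states in Sat(busy) with some successor in Z. Z1 = {1, 2, 3, 4, 5, 6}; fixed.
Sat(E[busy U ack]) = {1, 2, 3, 4, 5, 6}
|Sat(E[busy U ack])| = |{1, 2, 3, 4, 5, 6}| = 6.

6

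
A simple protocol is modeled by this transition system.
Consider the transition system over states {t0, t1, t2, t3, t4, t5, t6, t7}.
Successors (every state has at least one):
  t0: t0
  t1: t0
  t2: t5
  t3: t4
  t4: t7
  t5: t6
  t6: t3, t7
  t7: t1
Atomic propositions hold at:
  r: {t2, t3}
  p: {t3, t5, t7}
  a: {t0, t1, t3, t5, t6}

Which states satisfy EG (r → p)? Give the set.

Sat(r → p) = {t0, t1, t3, t4, t5, t6, t7}
EG (r → p): greatest fixpoint, start Z0 = {t0, t1, t3, t4, t5, t6, t7}, keep only states in Sat with some successor in Z. Already a fixed point.
Sat(EG (r → p)) = {t0, t1, t3, t4, t5, t6, t7}

{t0, t1, t3, t4, t5, t6, t7}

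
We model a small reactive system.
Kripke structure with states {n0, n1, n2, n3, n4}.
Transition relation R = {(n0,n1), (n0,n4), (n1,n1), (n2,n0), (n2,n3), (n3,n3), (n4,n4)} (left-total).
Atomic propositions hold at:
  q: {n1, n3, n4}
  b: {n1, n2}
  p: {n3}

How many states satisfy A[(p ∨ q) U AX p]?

1

Sat(p ∨ q) = {n1, n3, n4}
Sat(AX p) = {s : every successor in {n3}} = {n3}
A[(p ∨ q) U AX p]: least fixpoint, start Z0 = Sat(AX p) = {n3}, add states in Sat(p ∨ q) with every successor in Z. Already a fixed point.
Sat(A[(p ∨ q) U AX p]) = {n3}
|Sat(A[(p ∨ q) U AX p])| = |{n3}| = 1.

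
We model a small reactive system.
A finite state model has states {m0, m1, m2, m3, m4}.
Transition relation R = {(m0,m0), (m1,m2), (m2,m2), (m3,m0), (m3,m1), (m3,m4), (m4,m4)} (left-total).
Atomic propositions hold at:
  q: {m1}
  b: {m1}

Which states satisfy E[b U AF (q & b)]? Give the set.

{m1}

Sat(q & b) = {m1}
AF (q & b): least fixpoint, start Z0 = {m1}, add states with every successor in Z. Already a fixed point.
Sat(AF (q & b)) = {m1}
E[b U AF (q & b)]: least fixpoint, start Z0 = Sat(AF (q & b)) = {m1}, add states in Sat(b) with some successor in Z. Already a fixed point.
Sat(E[b U AF (q & b)]) = {m1}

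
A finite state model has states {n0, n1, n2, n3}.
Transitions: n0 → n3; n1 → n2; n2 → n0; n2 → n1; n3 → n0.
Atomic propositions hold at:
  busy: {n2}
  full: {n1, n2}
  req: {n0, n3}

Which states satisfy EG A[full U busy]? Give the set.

A[full U busy]: least fixpoint, start Z0 = Sat(busy) = {n2}, add states in Sat(full) with every successor in Z. Z1 = {n1, n2}; fixed.
Sat(A[full U busy]) = {n1, n2}
EG A[full U busy]: greatest fixpoint, start Z0 = {n1, n2}, keep only states in Sat with some successor in Z. Already a fixed point.
Sat(EG A[full U busy]) = {n1, n2}

{n1, n2}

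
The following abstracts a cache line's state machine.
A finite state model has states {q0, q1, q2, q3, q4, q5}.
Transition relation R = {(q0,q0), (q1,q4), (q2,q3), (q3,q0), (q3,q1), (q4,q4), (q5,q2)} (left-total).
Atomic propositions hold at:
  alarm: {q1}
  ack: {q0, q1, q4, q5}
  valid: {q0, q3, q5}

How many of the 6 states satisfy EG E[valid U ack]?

E[valid U ack]: least fixpoint, start Z0 = Sat(ack) = {q0, q1, q4, q5}, add states in Sat(valid) with some successor in Z. Z1 = {q0, q1, q3, q4, q5}; fixed.
Sat(E[valid U ack]) = {q0, q1, q3, q4, q5}
EG E[valid U ack]: greatest fixpoint, start Z0 = {q0, q1, q3, q4, q5}, keep only states in Sat with some successor in Z. Z1 = {q0, q1, q3, q4}; fixed.
Sat(EG E[valid U ack]) = {q0, q1, q3, q4}
|Sat(EG E[valid U ack])| = |{q0, q1, q3, q4}| = 4.

4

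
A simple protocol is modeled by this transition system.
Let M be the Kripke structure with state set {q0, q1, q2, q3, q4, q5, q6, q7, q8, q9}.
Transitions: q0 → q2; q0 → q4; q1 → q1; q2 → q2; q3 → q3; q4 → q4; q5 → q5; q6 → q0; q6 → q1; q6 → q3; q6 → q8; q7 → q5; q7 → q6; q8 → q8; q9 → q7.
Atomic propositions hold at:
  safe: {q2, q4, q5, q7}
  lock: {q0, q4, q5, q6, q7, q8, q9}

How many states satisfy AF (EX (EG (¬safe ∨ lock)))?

9

Sat(¬safe) = {q0, q1, q3, q6, q8, q9}
Sat(¬safe ∨ lock) = {q0, q1, q3, q4, q5, q6, q7, q8, q9}
EG (¬safe ∨ lock): greatest fixpoint, start Z0 = {q0, q1, q3, q4, q5, q6, q7, q8, q9}, keep only states in Sat with some successor in Z. Already a fixed point.
Sat(EG (¬safe ∨ lock)) = {q0, q1, q3, q4, q5, q6, q7, q8, q9}
Sat(EX (EG (¬safe ∨ lock))) = {s : some successor in {q0, q1, q3, q4, q5, q6, q7, q8, q9}} = {q0, q1, q3, q4, q5, q6, q7, q8, q9}
AF (EX (EG (¬safe ∨ lock))): least fixpoint, start Z0 = {q0, q1, q3, q4, q5, q6, q7, q8, q9}, add states with every successor in Z. Already a fixed point.
Sat(AF (EX (EG (¬safe ∨ lock)))) = {q0, q1, q3, q4, q5, q6, q7, q8, q9}
|Sat(AF (EX (EG (¬safe ∨ lock))))| = |{q0, q1, q3, q4, q5, q6, q7, q8, q9}| = 9.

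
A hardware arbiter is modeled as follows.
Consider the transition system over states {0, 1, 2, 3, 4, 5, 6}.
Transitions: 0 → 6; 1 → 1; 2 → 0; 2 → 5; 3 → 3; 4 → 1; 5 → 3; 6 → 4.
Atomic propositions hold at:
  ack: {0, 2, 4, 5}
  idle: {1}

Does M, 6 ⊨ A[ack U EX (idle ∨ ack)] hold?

Sat(idle ∨ ack) = {0, 1, 2, 4, 5}
Sat(EX (idle ∨ ack)) = {s : some successor in {0, 1, 2, 4, 5}} = {1, 2, 4, 6}
A[ack U EX (idle ∨ ack)]: least fixpoint, start Z0 = Sat(EX (idle ∨ ack)) = {1, 2, 4, 6}, add states in Sat(ack) with every successor in Z. Z1 = {0, 1, 2, 4, 6}; fixed.
Sat(A[ack U EX (idle ∨ ack)]) = {0, 1, 2, 4, 6}
6 ∈ Sat(A[ack U EX (idle ∨ ack)]) = {0, 1, 2, 4, 6}, so the formula holds at 6.

Yes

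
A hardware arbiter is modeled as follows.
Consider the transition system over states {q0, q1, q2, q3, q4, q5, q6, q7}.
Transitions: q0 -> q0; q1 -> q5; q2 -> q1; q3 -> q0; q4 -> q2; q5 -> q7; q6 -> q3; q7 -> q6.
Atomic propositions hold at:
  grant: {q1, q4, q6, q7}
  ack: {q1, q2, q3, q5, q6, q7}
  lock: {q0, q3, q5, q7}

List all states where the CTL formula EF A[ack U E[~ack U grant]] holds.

{q1, q2, q4, q5, q6, q7}

Sat(~ack) = {q0, q4}
E[~ack U grant]: least fixpoint, start Z0 = Sat(grant) = {q1, q4, q6, q7}, add states in Sat(~ack) with some successor in Z. Already a fixed point.
Sat(E[~ack U grant]) = {q1, q4, q6, q7}
A[ack U E[~ack U grant]]: least fixpoint, start Z0 = Sat(E[~ack U grant]) = {q1, q4, q6, q7}, add states in Sat(ack) with every successor in Z. Z1 = {q1, q2, q4, q5, q6, q7}; fixed.
Sat(A[ack U E[~ack U grant]]) = {q1, q2, q4, q5, q6, q7}
EF A[ack U E[~ack U grant]]: least fixpoint, start Z0 = {q1, q2, q4, q5, q6, q7}, add states with some successor in Z. Already a fixed point.
Sat(EF A[ack U E[~ack U grant]]) = {q1, q2, q4, q5, q6, q7}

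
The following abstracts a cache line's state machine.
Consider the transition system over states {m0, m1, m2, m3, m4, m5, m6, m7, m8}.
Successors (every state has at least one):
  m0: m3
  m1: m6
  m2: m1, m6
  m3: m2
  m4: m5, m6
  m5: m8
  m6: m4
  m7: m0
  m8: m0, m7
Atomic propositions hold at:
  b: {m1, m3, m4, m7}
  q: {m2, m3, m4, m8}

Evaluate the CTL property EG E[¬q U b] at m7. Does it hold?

No

Sat(¬q) = {m0, m1, m5, m6, m7}
E[¬q U b]: least fixpoint, start Z0 = Sat(b) = {m1, m3, m4, m7}, add states in Sat(¬q) with some successor in Z. Z1 = {m0, m1, m3, m4, m6, m7}; fixed.
Sat(E[¬q U b]) = {m0, m1, m3, m4, m6, m7}
EG E[¬q U b]: greatest fixpoint, start Z0 = {m0, m1, m3, m4, m6, m7}, keep only states in Sat with some successor in Z. Z1 = {m0, m1, m4, m6, m7}; Z2 = {m1, m4, m6, m7}; Z3 = {m1, m4, m6}; fixed.
Sat(EG E[¬q U b]) = {m1, m4, m6}
m7 ∉ Sat(EG E[¬q U b]) = {m1, m4, m6}, so the formula does not hold at m7.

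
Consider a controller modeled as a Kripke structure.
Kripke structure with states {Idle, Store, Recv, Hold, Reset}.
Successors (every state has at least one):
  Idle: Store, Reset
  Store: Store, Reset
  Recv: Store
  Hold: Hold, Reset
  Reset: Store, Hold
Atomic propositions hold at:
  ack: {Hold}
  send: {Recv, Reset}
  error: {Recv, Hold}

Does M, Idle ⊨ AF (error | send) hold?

Sat(error | send) = {Recv, Hold, Reset}
AF (error | send): least fixpoint, start Z0 = {Recv, Hold, Reset}, add states with every successor in Z. Already a fixed point.
Sat(AF (error | send)) = {Recv, Hold, Reset}
Idle ∉ Sat(AF (error | send)) = {Recv, Hold, Reset}, so the formula does not hold at Idle.

No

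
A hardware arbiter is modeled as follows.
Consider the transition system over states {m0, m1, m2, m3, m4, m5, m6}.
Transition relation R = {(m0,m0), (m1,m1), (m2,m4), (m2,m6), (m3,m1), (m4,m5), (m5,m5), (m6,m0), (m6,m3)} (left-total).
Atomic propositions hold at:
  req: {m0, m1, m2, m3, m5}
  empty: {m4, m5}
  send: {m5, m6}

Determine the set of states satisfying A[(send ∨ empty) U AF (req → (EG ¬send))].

Sat(send ∨ empty) = {m4, m5, m6}
Sat(¬send) = {m0, m1, m2, m3, m4}
EG ¬send: greatest fixpoint, start Z0 = {m0, m1, m2, m3, m4}, keep only states in Sat with some successor in Z. Z1 = {m0, m1, m2, m3}; Z2 = {m0, m1, m3}; fixed.
Sat(EG ¬send) = {m0, m1, m3}
Sat(req → (EG ¬send)) = {m0, m1, m3, m4, m6}
AF (req → (EG ¬send)): least fixpoint, start Z0 = {m0, m1, m3, m4, m6}, add states with every successor in Z. Z1 = {m0, m1, m2, m3, m4, m6}; fixed.
Sat(AF (req → (EG ¬send))) = {m0, m1, m2, m3, m4, m6}
A[(send ∨ empty) U AF (req → (EG ¬send))]: least fixpoint, start Z0 = Sat(AF (req → (EG ¬send))) = {m0, m1, m2, m3, m4, m6}, add states in Sat(send ∨ empty) with every successor in Z. Already a fixed point.
Sat(A[(send ∨ empty) U AF (req → (EG ¬send))]) = {m0, m1, m2, m3, m4, m6}

{m0, m1, m2, m3, m4, m6}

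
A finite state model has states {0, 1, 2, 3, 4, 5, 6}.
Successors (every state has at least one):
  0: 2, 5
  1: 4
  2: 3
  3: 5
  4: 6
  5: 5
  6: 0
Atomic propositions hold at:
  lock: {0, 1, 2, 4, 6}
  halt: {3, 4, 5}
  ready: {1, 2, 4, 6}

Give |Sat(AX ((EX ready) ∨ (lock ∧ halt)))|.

2

Sat(EX ready) = {s : some successor in {1, 2, 4, 6}} = {0, 1, 4}
Sat(lock ∧ halt) = {4}
Sat((EX ready) ∨ (lock ∧ halt)) = {0, 1, 4}
Sat(AX ((EX ready) ∨ (lock ∧ halt))) = {s : every successor in {0, 1, 4}} = {1, 6}
|Sat(AX ((EX ready) ∨ (lock ∧ halt)))| = |{1, 6}| = 2.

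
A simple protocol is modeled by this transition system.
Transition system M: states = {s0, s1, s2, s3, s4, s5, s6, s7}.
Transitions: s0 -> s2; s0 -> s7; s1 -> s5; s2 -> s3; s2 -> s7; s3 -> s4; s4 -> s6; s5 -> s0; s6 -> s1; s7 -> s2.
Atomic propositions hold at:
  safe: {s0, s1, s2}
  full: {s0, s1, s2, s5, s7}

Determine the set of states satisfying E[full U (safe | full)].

{s0, s1, s2, s5, s7}

Sat(safe | full) = {s0, s1, s2, s5, s7}
E[full U (safe | full)]: least fixpoint, start Z0 = Sat((safe | full)) = {s0, s1, s2, s5, s7}, add states in Sat(full) with some successor in Z. Already a fixed point.
Sat(E[full U (safe | full)]) = {s0, s1, s2, s5, s7}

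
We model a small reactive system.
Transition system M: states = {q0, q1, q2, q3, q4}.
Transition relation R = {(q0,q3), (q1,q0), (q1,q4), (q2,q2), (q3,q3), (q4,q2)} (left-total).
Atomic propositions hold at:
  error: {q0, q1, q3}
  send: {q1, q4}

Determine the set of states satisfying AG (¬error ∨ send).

{q2, q4}

Sat(¬error) = {q2, q4}
Sat(¬error ∨ send) = {q1, q2, q4}
AG (¬error ∨ send): greatest fixpoint, start Z0 = {q1, q2, q4}, keep only states in Sat with every successor in Z. Z1 = {q2, q4}; fixed.
Sat(AG (¬error ∨ send)) = {q2, q4}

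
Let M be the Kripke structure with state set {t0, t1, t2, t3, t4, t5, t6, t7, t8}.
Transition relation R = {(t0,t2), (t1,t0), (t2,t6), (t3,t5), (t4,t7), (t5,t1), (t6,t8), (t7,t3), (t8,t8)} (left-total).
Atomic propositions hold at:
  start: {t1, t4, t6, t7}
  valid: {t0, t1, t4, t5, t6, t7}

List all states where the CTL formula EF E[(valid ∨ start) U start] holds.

{t0, t1, t2, t3, t4, t5, t6, t7}

Sat(valid ∨ start) = {t0, t1, t4, t5, t6, t7}
E[(valid ∨ start) U start]: least fixpoint, start Z0 = Sat(start) = {t1, t4, t6, t7}, add states in Sat(valid ∨ start) with some successor in Z. Z1 = {t1, t4, t5, t6, t7}; fixed.
Sat(E[(valid ∨ start) U start]) = {t1, t4, t5, t6, t7}
EF E[(valid ∨ start) U start]: least fixpoint, start Z0 = {t1, t4, t5, t6, t7}, add states with some successor in Z. Z1 = {t1, t2, t3, t4, t5, t6, t7}; Z2 = {t0, t1, t2, t3, t4, t5, t6, t7}; fixed.
Sat(EF E[(valid ∨ start) U start]) = {t0, t1, t2, t3, t4, t5, t6, t7}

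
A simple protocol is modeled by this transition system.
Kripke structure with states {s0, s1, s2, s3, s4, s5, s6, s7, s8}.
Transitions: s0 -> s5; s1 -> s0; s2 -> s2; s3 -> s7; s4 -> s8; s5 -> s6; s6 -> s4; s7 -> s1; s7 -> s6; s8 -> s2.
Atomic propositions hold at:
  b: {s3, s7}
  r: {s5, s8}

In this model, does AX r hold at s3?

Sat(AX r) = {s : every successor in {s5, s8}} = {s0, s4}
s3 ∉ Sat(AX r) = {s0, s4}, so the formula does not hold at s3.

No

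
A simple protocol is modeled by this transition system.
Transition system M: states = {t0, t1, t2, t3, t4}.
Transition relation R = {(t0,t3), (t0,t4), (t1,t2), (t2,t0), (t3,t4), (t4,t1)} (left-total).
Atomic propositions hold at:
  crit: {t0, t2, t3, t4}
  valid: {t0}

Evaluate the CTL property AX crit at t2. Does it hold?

Sat(AX crit) = {s : every successor in {t0, t2, t3, t4}} = {t0, t1, t2, t3}
t2 ∈ Sat(AX crit) = {t0, t1, t2, t3}, so the formula holds at t2.

Yes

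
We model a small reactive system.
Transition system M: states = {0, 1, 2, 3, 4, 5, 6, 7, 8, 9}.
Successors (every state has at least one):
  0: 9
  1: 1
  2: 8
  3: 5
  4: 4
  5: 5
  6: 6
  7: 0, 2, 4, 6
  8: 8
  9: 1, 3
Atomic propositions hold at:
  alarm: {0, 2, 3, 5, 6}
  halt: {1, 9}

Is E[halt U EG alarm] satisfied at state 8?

EG alarm: greatest fixpoint, start Z0 = {0, 2, 3, 5, 6}, keep only states in Sat with some successor in Z. Z1 = {3, 5, 6}; fixed.
Sat(EG alarm) = {3, 5, 6}
E[halt U EG alarm]: least fixpoint, start Z0 = Sat(EG alarm) = {3, 5, 6}, add states in Sat(halt) with some successor in Z. Z1 = {3, 5, 6, 9}; fixed.
Sat(E[halt U EG alarm]) = {3, 5, 6, 9}
8 ∉ Sat(E[halt U EG alarm]) = {3, 5, 6, 9}, so the formula does not hold at 8.

No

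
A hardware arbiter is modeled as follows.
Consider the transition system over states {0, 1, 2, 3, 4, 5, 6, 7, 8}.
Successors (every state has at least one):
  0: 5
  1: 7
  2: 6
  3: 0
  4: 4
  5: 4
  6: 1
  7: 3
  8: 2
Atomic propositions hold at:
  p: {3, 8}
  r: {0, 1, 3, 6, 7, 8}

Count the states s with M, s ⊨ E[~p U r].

Sat(~p) = {0, 1, 2, 4, 5, 6, 7}
E[~p U r]: least fixpoint, start Z0 = Sat(r) = {0, 1, 3, 6, 7, 8}, add states in Sat(~p) with some successor in Z. Z1 = {0, 1, 2, 3, 6, 7, 8}; fixed.
Sat(E[~p U r]) = {0, 1, 2, 3, 6, 7, 8}
|Sat(E[~p U r])| = |{0, 1, 2, 3, 6, 7, 8}| = 7.

7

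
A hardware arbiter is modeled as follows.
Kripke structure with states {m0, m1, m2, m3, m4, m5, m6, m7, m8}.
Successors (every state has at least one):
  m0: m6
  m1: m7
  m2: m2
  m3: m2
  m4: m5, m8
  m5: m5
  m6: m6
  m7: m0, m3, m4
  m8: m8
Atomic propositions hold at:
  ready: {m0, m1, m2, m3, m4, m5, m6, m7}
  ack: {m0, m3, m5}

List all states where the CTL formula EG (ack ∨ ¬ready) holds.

Sat(¬ready) = {m8}
Sat(ack ∨ ¬ready) = {m0, m3, m5, m8}
EG (ack ∨ ¬ready): greatest fixpoint, start Z0 = {m0, m3, m5, m8}, keep only states in Sat with some successor in Z. Z1 = {m5, m8}; fixed.
Sat(EG (ack ∨ ¬ready)) = {m5, m8}

{m5, m8}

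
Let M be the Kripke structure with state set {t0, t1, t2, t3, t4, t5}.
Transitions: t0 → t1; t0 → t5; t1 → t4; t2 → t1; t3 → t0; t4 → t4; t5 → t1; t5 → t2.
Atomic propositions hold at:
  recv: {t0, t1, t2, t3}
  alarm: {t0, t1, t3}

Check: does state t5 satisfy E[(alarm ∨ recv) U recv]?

No

Sat(alarm ∨ recv) = {t0, t1, t2, t3}
E[(alarm ∨ recv) U recv]: least fixpoint, start Z0 = Sat(recv) = {t0, t1, t2, t3}, add states in Sat(alarm ∨ recv) with some successor in Z. Already a fixed point.
Sat(E[(alarm ∨ recv) U recv]) = {t0, t1, t2, t3}
t5 ∉ Sat(E[(alarm ∨ recv) U recv]) = {t0, t1, t2, t3}, so the formula does not hold at t5.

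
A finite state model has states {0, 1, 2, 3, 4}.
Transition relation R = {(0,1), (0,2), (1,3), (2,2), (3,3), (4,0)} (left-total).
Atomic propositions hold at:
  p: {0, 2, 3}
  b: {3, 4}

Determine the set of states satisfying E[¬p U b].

{1, 3, 4}

Sat(¬p) = {1, 4}
E[¬p U b]: least fixpoint, start Z0 = Sat(b) = {3, 4}, add states in Sat(¬p) with some successor in Z. Z1 = {1, 3, 4}; fixed.
Sat(E[¬p U b]) = {1, 3, 4}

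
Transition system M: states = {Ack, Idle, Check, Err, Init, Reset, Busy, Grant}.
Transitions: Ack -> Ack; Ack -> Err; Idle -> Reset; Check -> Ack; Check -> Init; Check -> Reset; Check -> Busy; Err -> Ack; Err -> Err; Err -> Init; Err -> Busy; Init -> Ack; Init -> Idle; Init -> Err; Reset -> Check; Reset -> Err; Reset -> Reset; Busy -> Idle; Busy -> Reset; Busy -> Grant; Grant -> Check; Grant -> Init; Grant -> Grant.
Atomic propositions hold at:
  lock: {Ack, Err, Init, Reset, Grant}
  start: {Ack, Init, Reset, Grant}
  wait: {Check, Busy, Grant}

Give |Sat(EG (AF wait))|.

AF wait: least fixpoint, start Z0 = {Check, Busy, Grant}, add states with every successor in Z. Already a fixed point.
Sat(AF wait) = {Check, Busy, Grant}
EG (AF wait): greatest fixpoint, start Z0 = {Check, Busy, Grant}, keep only states in Sat with some successor in Z. Already a fixed point.
Sat(EG (AF wait)) = {Check, Busy, Grant}
|Sat(EG (AF wait))| = |{Check, Busy, Grant}| = 3.

3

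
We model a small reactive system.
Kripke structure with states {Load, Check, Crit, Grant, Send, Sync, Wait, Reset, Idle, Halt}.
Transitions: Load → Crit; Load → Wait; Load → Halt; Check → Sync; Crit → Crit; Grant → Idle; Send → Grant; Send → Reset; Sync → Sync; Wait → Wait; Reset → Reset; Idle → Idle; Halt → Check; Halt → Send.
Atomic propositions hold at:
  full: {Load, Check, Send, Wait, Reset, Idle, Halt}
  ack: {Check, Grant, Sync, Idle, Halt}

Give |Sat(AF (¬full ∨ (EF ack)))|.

Sat(¬full) = {Crit, Grant, Sync}
EF ack: least fixpoint, start Z0 = {Check, Grant, Sync, Idle, Halt}, add states with some successor in Z. Z1 = {Load, Check, Grant, Send, Sync, Idle, Halt}; fixed.
Sat(EF ack) = {Load, Check, Grant, Send, Sync, Idle, Halt}
Sat(¬full ∨ (EF ack)) = {Load, Check, Crit, Grant, Send, Sync, Idle, Halt}
AF (¬full ∨ (EF ack)): least fixpoint, start Z0 = {Load, Check, Crit, Grant, Send, Sync, Idle, Halt}, add states with every successor in Z. Already a fixed point.
Sat(AF (¬full ∨ (EF ack))) = {Load, Check, Crit, Grant, Send, Sync, Idle, Halt}
|Sat(AF (¬full ∨ (EF ack)))| = |{Load, Check, Crit, Grant, Send, Sync, Idle, Halt}| = 8.

8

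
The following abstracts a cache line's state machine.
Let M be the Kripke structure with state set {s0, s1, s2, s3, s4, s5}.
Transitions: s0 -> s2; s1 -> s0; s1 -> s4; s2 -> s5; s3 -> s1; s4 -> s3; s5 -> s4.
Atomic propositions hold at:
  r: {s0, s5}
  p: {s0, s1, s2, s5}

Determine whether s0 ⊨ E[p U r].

Yes

E[p U r]: least fixpoint, start Z0 = Sat(r) = {s0, s5}, add states in Sat(p) with some successor in Z. Z1 = {s0, s1, s2, s5}; fixed.
Sat(E[p U r]) = {s0, s1, s2, s5}
s0 ∈ Sat(E[p U r]) = {s0, s1, s2, s5}, so the formula holds at s0.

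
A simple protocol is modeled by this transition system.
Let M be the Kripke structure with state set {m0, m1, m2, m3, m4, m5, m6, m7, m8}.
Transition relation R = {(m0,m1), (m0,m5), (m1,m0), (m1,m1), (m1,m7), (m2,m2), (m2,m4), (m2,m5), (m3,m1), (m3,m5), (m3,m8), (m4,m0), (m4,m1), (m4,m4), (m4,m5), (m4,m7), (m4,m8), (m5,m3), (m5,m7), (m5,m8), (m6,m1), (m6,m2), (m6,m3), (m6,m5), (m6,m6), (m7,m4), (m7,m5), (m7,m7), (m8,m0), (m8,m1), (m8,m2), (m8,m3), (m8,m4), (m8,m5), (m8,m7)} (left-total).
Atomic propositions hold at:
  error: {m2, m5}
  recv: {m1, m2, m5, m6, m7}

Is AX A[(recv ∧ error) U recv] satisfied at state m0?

Sat(recv ∧ error) = {m2, m5}
A[(recv ∧ error) U recv]: least fixpoint, start Z0 = Sat(recv) = {m1, m2, m5, m6, m7}, add states in Sat(recv ∧ error) with every successor in Z. Already a fixed point.
Sat(A[(recv ∧ error) U recv]) = {m1, m2, m5, m6, m7}
Sat(AX A[(recv ∧ error) U recv]) = {s : every successor in {m1, m2, m5, m6, m7}} = {m0}
m0 ∈ Sat(AX A[(recv ∧ error) U recv]) = {m0}, so the formula holds at m0.

Yes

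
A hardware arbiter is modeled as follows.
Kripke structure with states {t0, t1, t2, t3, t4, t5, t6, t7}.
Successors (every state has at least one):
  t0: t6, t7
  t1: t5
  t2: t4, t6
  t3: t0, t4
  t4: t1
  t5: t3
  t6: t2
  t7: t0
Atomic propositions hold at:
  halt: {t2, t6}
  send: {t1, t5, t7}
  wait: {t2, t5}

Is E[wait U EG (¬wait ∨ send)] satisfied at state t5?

Sat(¬wait) = {t0, t1, t3, t4, t6, t7}
Sat(¬wait ∨ send) = {t0, t1, t3, t4, t5, t6, t7}
EG (¬wait ∨ send): greatest fixpoint, start Z0 = {t0, t1, t3, t4, t5, t6, t7}, keep only states in Sat with some successor in Z. Z1 = {t0, t1, t3, t4, t5, t7}; fixed.
Sat(EG (¬wait ∨ send)) = {t0, t1, t3, t4, t5, t7}
E[wait U EG (¬wait ∨ send)]: least fixpoint, start Z0 = Sat(EG (¬wait ∨ send)) = {t0, t1, t3, t4, t5, t7}, add states in Sat(wait) with some successor in Z. Z1 = {t0, t1, t2, t3, t4, t5, t7}; fixed.
Sat(E[wait U EG (¬wait ∨ send)]) = {t0, t1, t2, t3, t4, t5, t7}
t5 ∈ Sat(E[wait U EG (¬wait ∨ send)]) = {t0, t1, t2, t3, t4, t5, t7}, so the formula holds at t5.

Yes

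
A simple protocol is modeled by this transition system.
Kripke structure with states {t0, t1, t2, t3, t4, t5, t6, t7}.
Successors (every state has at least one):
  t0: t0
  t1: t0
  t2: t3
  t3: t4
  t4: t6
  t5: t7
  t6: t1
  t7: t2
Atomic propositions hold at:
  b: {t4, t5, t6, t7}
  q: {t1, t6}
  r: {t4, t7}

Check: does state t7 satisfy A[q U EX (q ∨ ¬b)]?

Yes

Sat(¬b) = {t0, t1, t2, t3}
Sat(q ∨ ¬b) = {t0, t1, t2, t3, t6}
Sat(EX (q ∨ ¬b)) = {s : some successor in {t0, t1, t2, t3, t6}} = {t0, t1, t2, t4, t6, t7}
A[q U EX (q ∨ ¬b)]: least fixpoint, start Z0 = Sat(EX (q ∨ ¬b)) = {t0, t1, t2, t4, t6, t7}, add states in Sat(q) with every successor in Z. Already a fixed point.
Sat(A[q U EX (q ∨ ¬b)]) = {t0, t1, t2, t4, t6, t7}
t7 ∈ Sat(A[q U EX (q ∨ ¬b)]) = {t0, t1, t2, t4, t6, t7}, so the formula holds at t7.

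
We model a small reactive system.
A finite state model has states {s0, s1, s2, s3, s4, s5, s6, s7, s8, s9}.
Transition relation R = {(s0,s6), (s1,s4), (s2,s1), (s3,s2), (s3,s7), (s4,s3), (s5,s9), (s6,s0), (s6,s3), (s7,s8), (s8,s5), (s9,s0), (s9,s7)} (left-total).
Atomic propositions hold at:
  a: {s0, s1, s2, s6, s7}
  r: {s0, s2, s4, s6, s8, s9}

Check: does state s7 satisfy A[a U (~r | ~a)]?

Yes

Sat(~r) = {s1, s3, s5, s7}
Sat(~a) = {s3, s4, s5, s8, s9}
Sat(~r | ~a) = {s1, s3, s4, s5, s7, s8, s9}
A[a U (~r | ~a)]: least fixpoint, start Z0 = Sat((~r | ~a)) = {s1, s3, s4, s5, s7, s8, s9}, add states in Sat(a) with every successor in Z. Z1 = {s1, s2, s3, s4, s5, s7, s8, s9}; fixed.
Sat(A[a U (~r | ~a)]) = {s1, s2, s3, s4, s5, s7, s8, s9}
s7 ∈ Sat(A[a U (~r | ~a)]) = {s1, s2, s3, s4, s5, s7, s8, s9}, so the formula holds at s7.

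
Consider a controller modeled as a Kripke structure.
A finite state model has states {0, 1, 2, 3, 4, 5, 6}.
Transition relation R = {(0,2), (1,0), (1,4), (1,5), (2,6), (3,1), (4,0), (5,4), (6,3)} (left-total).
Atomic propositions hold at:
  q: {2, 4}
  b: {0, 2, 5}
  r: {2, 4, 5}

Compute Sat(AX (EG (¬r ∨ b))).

Sat(¬r) = {0, 1, 3, 6}
Sat(¬r ∨ b) = {0, 1, 2, 3, 5, 6}
EG (¬r ∨ b): greatest fixpoint, start Z0 = {0, 1, 2, 3, 5, 6}, keep only states in Sat with some successor in Z. Z1 = {0, 1, 2, 3, 6}; fixed.
Sat(EG (¬r ∨ b)) = {0, 1, 2, 3, 6}
Sat(AX (EG (¬r ∨ b))) = {s : every successor in {0, 1, 2, 3, 6}} = {0, 2, 3, 4, 6}

{0, 2, 3, 4, 6}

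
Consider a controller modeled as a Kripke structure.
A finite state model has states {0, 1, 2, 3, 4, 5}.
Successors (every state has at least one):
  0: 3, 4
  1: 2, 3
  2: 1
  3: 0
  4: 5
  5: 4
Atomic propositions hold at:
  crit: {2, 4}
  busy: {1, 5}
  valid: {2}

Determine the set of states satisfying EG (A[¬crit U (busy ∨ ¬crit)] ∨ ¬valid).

Sat(¬crit) = {0, 1, 3, 5}
Sat(busy ∨ ¬crit) = {0, 1, 3, 5}
A[¬crit U (busy ∨ ¬crit)]: least fixpoint, start Z0 = Sat((busy ∨ ¬crit)) = {0, 1, 3, 5}, add states in Sat(¬crit) with every successor in Z. Already a fixed point.
Sat(A[¬crit U (busy ∨ ¬crit)]) = {0, 1, 3, 5}
Sat(¬valid) = {0, 1, 3, 4, 5}
Sat(A[¬crit U (busy ∨ ¬crit)] ∨ ¬valid) = {0, 1, 3, 4, 5}
EG (A[¬crit U (busy ∨ ¬crit)] ∨ ¬valid): greatest fixpoint, start Z0 = {0, 1, 3, 4, 5}, keep only states in Sat with some successor in Z. Already a fixed point.
Sat(EG (A[¬crit U (busy ∨ ¬crit)] ∨ ¬valid)) = {0, 1, 3, 4, 5}

{0, 1, 3, 4, 5}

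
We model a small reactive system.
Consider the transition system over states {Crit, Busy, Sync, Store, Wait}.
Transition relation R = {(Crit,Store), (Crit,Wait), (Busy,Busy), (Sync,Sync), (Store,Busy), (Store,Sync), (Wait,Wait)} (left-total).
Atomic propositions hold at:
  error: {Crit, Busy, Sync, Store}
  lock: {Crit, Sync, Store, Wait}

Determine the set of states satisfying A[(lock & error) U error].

{Crit, Busy, Sync, Store}

Sat(lock & error) = {Crit, Sync, Store}
A[(lock & error) U error]: least fixpoint, start Z0 = Sat(error) = {Crit, Busy, Sync, Store}, add states in Sat(lock & error) with every successor in Z. Already a fixed point.
Sat(A[(lock & error) U error]) = {Crit, Busy, Sync, Store}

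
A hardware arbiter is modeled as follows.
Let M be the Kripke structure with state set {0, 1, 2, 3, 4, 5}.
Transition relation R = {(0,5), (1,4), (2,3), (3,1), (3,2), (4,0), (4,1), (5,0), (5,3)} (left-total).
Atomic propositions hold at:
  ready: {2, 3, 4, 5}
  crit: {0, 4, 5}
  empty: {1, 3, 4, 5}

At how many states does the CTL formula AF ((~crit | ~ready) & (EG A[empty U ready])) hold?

3

Sat(~crit) = {1, 2, 3}
Sat(~ready) = {0, 1}
Sat(~crit | ~ready) = {0, 1, 2, 3}
A[empty U ready]: least fixpoint, start Z0 = Sat(ready) = {2, 3, 4, 5}, add states in Sat(empty) with every successor in Z. Z1 = {1, 2, 3, 4, 5}; fixed.
Sat(A[empty U ready]) = {1, 2, 3, 4, 5}
EG A[empty U ready]: greatest fixpoint, start Z0 = {1, 2, 3, 4, 5}, keep only states in Sat with some successor in Z. Already a fixed point.
Sat(EG A[empty U ready]) = {1, 2, 3, 4, 5}
Sat((~crit | ~ready) & (EG A[empty U ready])) = {1, 2, 3}
AF ((~crit | ~ready) & (EG A[empty U ready])): least fixpoint, start Z0 = {1, 2, 3}, add states with every successor in Z. Already a fixed point.
Sat(AF ((~crit | ~ready) & (EG A[empty U ready]))) = {1, 2, 3}
|Sat(AF ((~crit | ~ready) & (EG A[empty U ready])))| = |{1, 2, 3}| = 3.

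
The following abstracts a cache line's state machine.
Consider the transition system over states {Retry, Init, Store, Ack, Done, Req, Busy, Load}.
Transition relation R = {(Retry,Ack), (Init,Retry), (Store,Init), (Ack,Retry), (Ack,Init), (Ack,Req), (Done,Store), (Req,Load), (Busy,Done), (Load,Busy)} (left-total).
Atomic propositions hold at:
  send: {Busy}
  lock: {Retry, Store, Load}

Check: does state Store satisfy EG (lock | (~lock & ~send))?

Sat(~lock) = {Init, Ack, Done, Req, Busy}
Sat(~send) = {Retry, Init, Store, Ack, Done, Req, Load}
Sat(~lock & ~send) = {Init, Ack, Done, Req}
Sat(lock | (~lock & ~send)) = {Retry, Init, Store, Ack, Done, Req, Load}
EG (lock | (~lock & ~send)): greatest fixpoint, start Z0 = {Retry, Init, Store, Ack, Done, Req, Load}, keep only states in Sat with some successor in Z. Z1 = {Retry, Init, Store, Ack, Done, Req}; Z2 = {Retry, Init, Store, Ack, Done}; fixed.
Sat(EG (lock | (~lock & ~send))) = {Retry, Init, Store, Ack, Done}
Store ∈ Sat(EG (lock | (~lock & ~send))) = {Retry, Init, Store, Ack, Done}, so the formula holds at Store.

Yes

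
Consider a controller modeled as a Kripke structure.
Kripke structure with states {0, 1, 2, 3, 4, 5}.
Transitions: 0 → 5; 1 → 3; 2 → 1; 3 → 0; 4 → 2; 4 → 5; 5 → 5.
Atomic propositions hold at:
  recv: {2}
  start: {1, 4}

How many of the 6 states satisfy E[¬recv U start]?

2

Sat(¬recv) = {0, 1, 3, 4, 5}
E[¬recv U start]: least fixpoint, start Z0 = Sat(start) = {1, 4}, add states in Sat(¬recv) with some successor in Z. Already a fixed point.
Sat(E[¬recv U start]) = {1, 4}
|Sat(E[¬recv U start])| = |{1, 4}| = 2.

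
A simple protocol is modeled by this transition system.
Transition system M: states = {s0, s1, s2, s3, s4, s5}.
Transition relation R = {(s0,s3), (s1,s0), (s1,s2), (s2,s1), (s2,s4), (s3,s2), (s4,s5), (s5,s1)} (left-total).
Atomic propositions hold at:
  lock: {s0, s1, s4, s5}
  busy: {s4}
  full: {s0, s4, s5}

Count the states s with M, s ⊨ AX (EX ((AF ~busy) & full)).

Sat(~busy) = {s0, s1, s2, s3, s5}
AF ~busy: least fixpoint, start Z0 = {s0, s1, s2, s3, s5}, add states with every successor in Z. Z1 = {s0, s1, s2, s3, s4, s5}; fixed.
Sat(AF ~busy) = {s0, s1, s2, s3, s4, s5}
Sat((AF ~busy) & full) = {s0, s4, s5}
Sat(EX ((AF ~busy) & full)) = {s : some successor in {s0, s4, s5}} = {s1, s2, s4}
Sat(AX (EX ((AF ~busy) & full))) = {s : every successor in {s1, s2, s4}} = {s2, s3, s5}
|Sat(AX (EX ((AF ~busy) & full)))| = |{s2, s3, s5}| = 3.

3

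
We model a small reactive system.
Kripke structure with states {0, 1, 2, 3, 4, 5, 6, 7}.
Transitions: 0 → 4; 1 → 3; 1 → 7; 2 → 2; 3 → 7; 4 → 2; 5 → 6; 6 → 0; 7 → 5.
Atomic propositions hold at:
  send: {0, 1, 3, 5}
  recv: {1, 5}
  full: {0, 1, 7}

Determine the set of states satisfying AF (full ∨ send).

{0, 1, 3, 5, 6, 7}

Sat(full ∨ send) = {0, 1, 3, 5, 7}
AF (full ∨ send): least fixpoint, start Z0 = {0, 1, 3, 5, 7}, add states with every successor in Z. Z1 = {0, 1, 3, 5, 6, 7}; fixed.
Sat(AF (full ∨ send)) = {0, 1, 3, 5, 6, 7}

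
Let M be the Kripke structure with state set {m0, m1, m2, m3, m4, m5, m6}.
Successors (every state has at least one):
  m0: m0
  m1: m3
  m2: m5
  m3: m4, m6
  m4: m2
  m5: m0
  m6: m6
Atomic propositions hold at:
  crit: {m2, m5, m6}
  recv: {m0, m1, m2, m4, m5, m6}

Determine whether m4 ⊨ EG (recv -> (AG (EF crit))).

No

EF crit: least fixpoint, start Z0 = {m2, m5, m6}, add states with some successor in Z. Z1 = {m2, m3, m4, m5, m6}; Z2 = {m1, m2, m3, m4, m5, m6}; fixed.
Sat(EF crit) = {m1, m2, m3, m4, m5, m6}
AG (EF crit): greatest fixpoint, start Z0 = {m1, m2, m3, m4, m5, m6}, keep only states in Sat with every successor in Z. Z1 = {m1, m2, m3, m4, m6}; Z2 = {m1, m3, m4, m6}; Z3 = {m1, m3, m6}; Z4 = {m1, m6}; Z5 = {m6}; fixed.
Sat(AG (EF crit)) = {m6}
Sat(recv -> (AG (EF crit))) = {m3, m6}
EG (recv -> (AG (EF crit))): greatest fixpoint, start Z0 = {m3, m6}, keep only states in Sat with some successor in Z. Already a fixed point.
Sat(EG (recv -> (AG (EF crit)))) = {m3, m6}
m4 ∉ Sat(EG (recv -> (AG (EF crit)))) = {m3, m6}, so the formula does not hold at m4.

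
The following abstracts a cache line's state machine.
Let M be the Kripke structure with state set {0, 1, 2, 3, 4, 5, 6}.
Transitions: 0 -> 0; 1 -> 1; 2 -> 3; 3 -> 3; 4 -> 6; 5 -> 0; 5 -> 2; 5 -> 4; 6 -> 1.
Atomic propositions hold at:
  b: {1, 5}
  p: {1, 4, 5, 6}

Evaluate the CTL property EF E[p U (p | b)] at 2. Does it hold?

No

Sat(p | b) = {1, 4, 5, 6}
E[p U (p | b)]: least fixpoint, start Z0 = Sat((p | b)) = {1, 4, 5, 6}, add states in Sat(p) with some successor in Z. Already a fixed point.
Sat(E[p U (p | b)]) = {1, 4, 5, 6}
EF E[p U (p | b)]: least fixpoint, start Z0 = {1, 4, 5, 6}, add states with some successor in Z. Already a fixed point.
Sat(EF E[p U (p | b)]) = {1, 4, 5, 6}
2 ∉ Sat(EF E[p U (p | b)]) = {1, 4, 5, 6}, so the formula does not hold at 2.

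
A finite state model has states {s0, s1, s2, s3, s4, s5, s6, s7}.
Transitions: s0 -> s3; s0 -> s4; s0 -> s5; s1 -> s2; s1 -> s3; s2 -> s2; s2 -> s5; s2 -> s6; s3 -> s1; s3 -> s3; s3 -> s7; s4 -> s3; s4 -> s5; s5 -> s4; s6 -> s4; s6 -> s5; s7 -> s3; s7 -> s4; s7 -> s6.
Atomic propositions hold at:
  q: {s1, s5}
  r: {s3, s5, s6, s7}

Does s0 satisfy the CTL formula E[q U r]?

No

E[q U r]: least fixpoint, start Z0 = Sat(r) = {s3, s5, s6, s7}, add states in Sat(q) with some successor in Z. Z1 = {s1, s3, s5, s6, s7}; fixed.
Sat(E[q U r]) = {s1, s3, s5, s6, s7}
s0 ∉ Sat(E[q U r]) = {s1, s3, s5, s6, s7}, so the formula does not hold at s0.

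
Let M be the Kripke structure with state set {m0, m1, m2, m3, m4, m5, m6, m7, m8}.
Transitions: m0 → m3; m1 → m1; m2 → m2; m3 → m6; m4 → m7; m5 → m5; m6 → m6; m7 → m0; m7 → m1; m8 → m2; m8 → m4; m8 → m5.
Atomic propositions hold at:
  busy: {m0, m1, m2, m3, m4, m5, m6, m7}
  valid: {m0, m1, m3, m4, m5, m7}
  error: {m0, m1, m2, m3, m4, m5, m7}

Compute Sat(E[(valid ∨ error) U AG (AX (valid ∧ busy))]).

{m1, m4, m5, m7}

Sat(valid ∨ error) = {m0, m1, m2, m3, m4, m5, m7}
Sat(valid ∧ busy) = {m0, m1, m3, m4, m5, m7}
Sat(AX (valid ∧ busy)) = {s : every successor in {m0, m1, m3, m4, m5, m7}} = {m0, m1, m4, m5, m7}
AG (AX (valid ∧ busy)): greatest fixpoint, start Z0 = {m0, m1, m4, m5, m7}, keep only states in Sat with every successor in Z. Z1 = {m1, m4, m5, m7}; Z2 = {m1, m4, m5}; Z3 = {m1, m5}; fixed.
Sat(AG (AX (valid ∧ busy))) = {m1, m5}
E[(valid ∨ error) U AG (AX (valid ∧ busy))]: least fixpoint, start Z0 = Sat(AG (AX (valid ∧ busy))) = {m1, m5}, add states in Sat(valid ∨ error) with some successor in Z. Z1 = {m1, m5, m7}; Z2 = {m1, m4, m5, m7}; fixed.
Sat(E[(valid ∨ error) U AG (AX (valid ∧ busy))]) = {m1, m4, m5, m7}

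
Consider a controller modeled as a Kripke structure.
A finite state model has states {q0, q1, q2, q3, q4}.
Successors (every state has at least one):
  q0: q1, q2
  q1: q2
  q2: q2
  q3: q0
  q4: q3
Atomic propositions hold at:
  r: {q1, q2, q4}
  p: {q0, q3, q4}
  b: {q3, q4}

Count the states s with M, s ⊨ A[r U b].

A[r U b]: least fixpoint, start Z0 = Sat(b) = {q3, q4}, add states in Sat(r) with every successor in Z. Already a fixed point.
Sat(A[r U b]) = {q3, q4}
|Sat(A[r U b])| = |{q3, q4}| = 2.

2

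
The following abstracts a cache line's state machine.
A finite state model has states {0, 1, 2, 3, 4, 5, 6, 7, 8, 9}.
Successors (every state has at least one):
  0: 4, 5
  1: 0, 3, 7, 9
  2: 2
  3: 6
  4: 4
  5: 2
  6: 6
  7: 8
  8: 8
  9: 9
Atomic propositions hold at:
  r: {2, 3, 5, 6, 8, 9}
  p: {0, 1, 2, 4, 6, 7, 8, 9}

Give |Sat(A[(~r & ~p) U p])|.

8

Sat(~r) = {0, 1, 4, 7}
Sat(~p) = {3, 5}
Sat(~r & ~p) = ∅
A[(~r & ~p) U p]: least fixpoint, start Z0 = Sat(p) = {0, 1, 2, 4, 6, 7, 8, 9}, add states in Sat(~r & ~p) with every successor in Z. Already a fixed point.
Sat(A[(~r & ~p) U p]) = {0, 1, 2, 4, 6, 7, 8, 9}
|Sat(A[(~r & ~p) U p])| = |{0, 1, 2, 4, 6, 7, 8, 9}| = 8.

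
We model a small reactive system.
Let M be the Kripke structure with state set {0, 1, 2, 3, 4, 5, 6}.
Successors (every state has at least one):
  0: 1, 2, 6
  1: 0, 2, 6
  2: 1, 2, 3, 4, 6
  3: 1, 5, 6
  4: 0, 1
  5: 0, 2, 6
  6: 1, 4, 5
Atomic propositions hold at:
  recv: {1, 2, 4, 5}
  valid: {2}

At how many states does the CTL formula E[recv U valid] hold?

E[recv U valid]: least fixpoint, start Z0 = Sat(valid) = {2}, add states in Sat(recv) with some successor in Z. Z1 = {1, 2, 5}; Z2 = {1, 2, 4, 5}; fixed.
Sat(E[recv U valid]) = {1, 2, 4, 5}
|Sat(E[recv U valid])| = |{1, 2, 4, 5}| = 4.

4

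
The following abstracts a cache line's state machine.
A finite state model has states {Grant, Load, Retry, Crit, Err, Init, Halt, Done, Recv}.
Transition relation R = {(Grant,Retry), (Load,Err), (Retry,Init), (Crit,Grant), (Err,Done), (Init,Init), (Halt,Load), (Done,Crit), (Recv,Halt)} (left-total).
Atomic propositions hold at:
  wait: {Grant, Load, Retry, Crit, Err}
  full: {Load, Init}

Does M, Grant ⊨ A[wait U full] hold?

Yes

A[wait U full]: least fixpoint, start Z0 = Sat(full) = {Load, Init}, add states in Sat(wait) with every successor in Z. Z1 = {Load, Retry, Init}; Z2 = {Grant, Load, Retry, Init}; Z3 = {Grant, Load, Retry, Crit, Init}; fixed.
Sat(A[wait U full]) = {Grant, Load, Retry, Crit, Init}
Grant ∈ Sat(A[wait U full]) = {Grant, Load, Retry, Crit, Init}, so the formula holds at Grant.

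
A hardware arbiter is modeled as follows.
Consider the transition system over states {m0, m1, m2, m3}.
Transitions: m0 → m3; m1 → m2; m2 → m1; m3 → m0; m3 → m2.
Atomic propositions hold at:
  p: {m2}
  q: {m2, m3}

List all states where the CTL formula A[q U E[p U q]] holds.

{m2, m3}

E[p U q]: least fixpoint, start Z0 = Sat(q) = {m2, m3}, add states in Sat(p) with some successor in Z. Already a fixed point.
Sat(E[p U q]) = {m2, m3}
A[q U E[p U q]]: least fixpoint, start Z0 = Sat(E[p U q]) = {m2, m3}, add states in Sat(q) with every successor in Z. Already a fixed point.
Sat(A[q U E[p U q]]) = {m2, m3}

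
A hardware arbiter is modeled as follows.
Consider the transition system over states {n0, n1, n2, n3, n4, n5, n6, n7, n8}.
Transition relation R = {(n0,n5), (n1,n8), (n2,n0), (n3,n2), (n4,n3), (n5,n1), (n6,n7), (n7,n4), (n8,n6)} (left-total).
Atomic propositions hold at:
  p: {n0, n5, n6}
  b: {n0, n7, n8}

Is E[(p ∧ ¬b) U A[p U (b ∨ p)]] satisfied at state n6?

Sat(¬b) = {n1, n2, n3, n4, n5, n6}
Sat(p ∧ ¬b) = {n5, n6}
Sat(b ∨ p) = {n0, n5, n6, n7, n8}
A[p U (b ∨ p)]: least fixpoint, start Z0 = Sat((b ∨ p)) = {n0, n5, n6, n7, n8}, add states in Sat(p) with every successor in Z. Already a fixed point.
Sat(A[p U (b ∨ p)]) = {n0, n5, n6, n7, n8}
E[(p ∧ ¬b) U A[p U (b ∨ p)]]: least fixpoint, start Z0 = Sat(A[p U (b ∨ p)]) = {n0, n5, n6, n7, n8}, add states in Sat(p ∧ ¬b) with some successor in Z. Already a fixed point.
Sat(E[(p ∧ ¬b) U A[p U (b ∨ p)]]) = {n0, n5, n6, n7, n8}
n6 ∈ Sat(E[(p ∧ ¬b) U A[p U (b ∨ p)]]) = {n0, n5, n6, n7, n8}, so the formula holds at n6.

Yes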